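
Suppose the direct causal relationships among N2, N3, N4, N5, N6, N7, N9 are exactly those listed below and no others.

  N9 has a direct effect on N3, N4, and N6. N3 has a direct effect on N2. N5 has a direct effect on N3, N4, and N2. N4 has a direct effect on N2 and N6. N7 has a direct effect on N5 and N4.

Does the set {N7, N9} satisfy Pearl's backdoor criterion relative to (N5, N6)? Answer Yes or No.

Yes

Backdoor paths from N5 to N6 (paths whose first edge points into N5):
  P1: N5 <- N7 -> N4 <- N9 -> N6
  P2: N5 <- N7 -> N4 -> N6
  P3: N5 <- N7 -> N4 -> N2 <- N3 <- N9 -> N6
Condition 1 (no descendant of N5 in the set): holds — descendants of N5 are {N2, N3, N4, N6}; none are in {N7, N9}.
Condition 2 (every backdoor path blocked by {N7, N9}):
  P1: blocked at fork node N7 ∈ conditioning set.
  P2: blocked at fork node N7 ∈ conditioning set.
  P3: blocked at fork node N7 ∈ conditioning set.
{N7, N9} satisfies the backdoor criterion.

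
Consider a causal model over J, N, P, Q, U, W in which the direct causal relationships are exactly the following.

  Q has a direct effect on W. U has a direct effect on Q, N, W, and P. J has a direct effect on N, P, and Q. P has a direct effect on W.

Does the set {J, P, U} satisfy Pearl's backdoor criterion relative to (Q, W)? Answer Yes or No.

Backdoor paths from Q to W (paths whose first edge points into Q):
  P1: Q <- U -> N <- J -> P -> W
  P2: Q <- U -> P -> W
  P3: Q <- U -> W
  P4: Q <- J -> N <- U -> P -> W
  P5: Q <- J -> N <- U -> W
  P6: Q <- J -> P <- U -> W
  P7: Q <- J -> P -> W
Condition 1 (no descendant of Q in the set): holds — descendants of Q are {W}; none are in {J, P, U}.
Condition 2 (every backdoor path blocked by {J, P, U}):
  P1: blocked at fork node U ∈ conditioning set.
  P2: blocked at fork node U ∈ conditioning set.
  P3: blocked at fork node U ∈ conditioning set.
  P4: blocked at fork node J ∈ conditioning set.
  P5: blocked at fork node J ∈ conditioning set.
  P6: blocked at fork node J ∈ conditioning set.
  P7: blocked at fork node J ∈ conditioning set.
{J, P, U} satisfies the backdoor criterion.

Yes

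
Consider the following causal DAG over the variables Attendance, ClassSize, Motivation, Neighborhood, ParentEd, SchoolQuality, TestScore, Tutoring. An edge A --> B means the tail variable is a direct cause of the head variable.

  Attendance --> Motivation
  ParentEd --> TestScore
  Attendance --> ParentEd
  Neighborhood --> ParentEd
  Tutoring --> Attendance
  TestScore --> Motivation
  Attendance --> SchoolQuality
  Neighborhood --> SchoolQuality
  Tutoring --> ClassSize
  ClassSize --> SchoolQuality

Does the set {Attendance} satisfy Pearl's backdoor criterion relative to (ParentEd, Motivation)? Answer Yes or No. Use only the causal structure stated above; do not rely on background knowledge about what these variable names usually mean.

Yes

Backdoor paths from ParentEd to Motivation (paths whose first edge points into ParentEd):
  P1: ParentEd <- Attendance -> Motivation
  P2: ParentEd <- Neighborhood -> SchoolQuality <- ClassSize <- Tutoring -> Attendance -> Motivation
  P3: ParentEd <- Neighborhood -> SchoolQuality <- Attendance -> Motivation
Condition 1 (no descendant of ParentEd in the set): holds — descendants of ParentEd are {Motivation, TestScore}; none are in {Attendance}.
Condition 2 (every backdoor path blocked by {Attendance}):
  P1: blocked at fork node Attendance ∈ conditioning set.
  P2: blocked at collider SchoolQuality (neither it nor any descendant is in the conditioning set).
  P3: blocked at collider SchoolQuality (neither it nor any descendant is in the conditioning set).
{Attendance} satisfies the backdoor criterion.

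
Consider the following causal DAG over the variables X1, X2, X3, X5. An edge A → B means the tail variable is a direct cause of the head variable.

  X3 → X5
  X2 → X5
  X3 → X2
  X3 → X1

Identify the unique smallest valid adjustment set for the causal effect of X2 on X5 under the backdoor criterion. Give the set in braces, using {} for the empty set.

{X3}

Variables eligible for adjustment (non-descendants of X2, excluding X2 and X5): {X1, X3}.
Backdoor paths from X2 to X5:
  P1: X2 <- X3 -> X5
The empty set is not sufficient: P1 (X2 <- X3 -> X5) has no collider blocking it and no conditioned non-collider, so it is open.
Try {X3}:
  P1: blocked at fork node X3 ∈ conditioning set.
{X3} contains no descendant of X2 and blocks every backdoor path.
No other singleton works — e.g. {X1} leaves P1 open — so {X3} is the unique smallest valid adjustment set.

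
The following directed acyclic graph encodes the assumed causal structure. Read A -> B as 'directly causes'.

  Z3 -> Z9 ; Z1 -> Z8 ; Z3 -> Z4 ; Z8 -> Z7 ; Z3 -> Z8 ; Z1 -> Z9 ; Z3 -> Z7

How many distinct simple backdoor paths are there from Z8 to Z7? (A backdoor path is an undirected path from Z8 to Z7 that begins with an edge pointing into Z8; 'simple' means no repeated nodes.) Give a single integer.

2

A backdoor path from Z8 to Z7 is any simple undirected path whose first edge points into Z8 (i.e. leaves Z8 via a parent).
Parents of Z8: {Z1, Z3}.
Enumerating:
  P1: Z8 <- Z1 -> Z9 <- Z3 -> Z7
  P2: Z8 <- Z3 -> Z7
That exhausts the simple backdoor paths. Count: 2.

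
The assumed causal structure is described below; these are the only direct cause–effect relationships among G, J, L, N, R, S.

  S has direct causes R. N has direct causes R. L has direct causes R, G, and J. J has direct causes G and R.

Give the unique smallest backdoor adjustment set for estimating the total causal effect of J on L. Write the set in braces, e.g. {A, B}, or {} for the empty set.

Variables eligible for adjustment (non-descendants of J, excluding J and L): {G, N, R, S}.
Backdoor paths from J to L:
  P1: J <- R -> L
  P2: J <- G -> L
The empty set is not sufficient: P1 (J <- R -> L) has no collider blocking it and no conditioned non-collider, so it is open.
Try {G, R}:
  P1: blocked at fork node R ∈ conditioning set.
  P2: blocked at fork node G ∈ conditioning set.
{G, R} contains no descendant of J and blocks every backdoor path.
Every element of {G, R} is needed (dropping G leaves P2 open; dropping R leaves P1 open), so no proper subset is valid.
Among all size-2 subsets of the eligible variables, only {G, R} blocks every backdoor path, so it is the unique smallest valid adjustment set.

{G, R}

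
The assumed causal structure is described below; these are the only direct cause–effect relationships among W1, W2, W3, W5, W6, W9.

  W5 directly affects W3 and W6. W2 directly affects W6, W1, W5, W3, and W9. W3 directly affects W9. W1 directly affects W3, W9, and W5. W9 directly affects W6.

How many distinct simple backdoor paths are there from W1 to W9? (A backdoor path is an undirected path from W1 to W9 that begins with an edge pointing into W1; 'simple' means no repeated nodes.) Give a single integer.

7

A backdoor path from W1 to W9 is any simple undirected path whose first edge points into W1 (i.e. leaves W1 via a parent).
Parents of W1: {W2}.
Enumerating:
  P1: W1 <- W2 -> W5 -> W3 -> W9
  P2: W1 <- W2 -> W5 -> W6 <- W9
  P3: W1 <- W2 -> W3 <- W5 -> W6 <- W9
  P4: W1 <- W2 -> W3 -> W9
  P5: W1 <- W2 -> W9
  P6: W1 <- W2 -> W6 <- W5 -> W3 -> W9
  P7: W1 <- W2 -> W6 <- W9
That exhausts the simple backdoor paths. Count: 7.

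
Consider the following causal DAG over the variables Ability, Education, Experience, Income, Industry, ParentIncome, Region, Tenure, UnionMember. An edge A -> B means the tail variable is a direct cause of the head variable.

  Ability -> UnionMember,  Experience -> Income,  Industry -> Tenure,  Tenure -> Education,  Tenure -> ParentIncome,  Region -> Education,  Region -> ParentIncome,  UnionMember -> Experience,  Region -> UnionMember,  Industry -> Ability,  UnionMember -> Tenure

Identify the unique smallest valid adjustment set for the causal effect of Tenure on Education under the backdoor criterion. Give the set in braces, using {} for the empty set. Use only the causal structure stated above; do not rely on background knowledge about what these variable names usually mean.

Variables eligible for adjustment (non-descendants of Tenure, excluding Tenure and Education): {Ability, Experience, Income, Industry, Region, UnionMember}.
Backdoor paths from Tenure to Education:
  P1: Tenure <- Industry -> Ability -> UnionMember <- Region -> Education
  P2: Tenure <- UnionMember <- Region -> Education
The empty set is not sufficient: P2 (Tenure <- UnionMember <- Region -> Education) has no collider blocking it and no conditioned non-collider, so it is open.
Try {Region}:
  P1: blocked at collider UnionMember (neither it nor any descendant is in the conditioning set).
  P2: blocked at fork node Region ∈ conditioning set.
{Region} contains no descendant of Tenure and blocks every backdoor path.
No other singleton works — e.g. {Industry} leaves P2 open — so {Region} is the unique smallest valid adjustment set.

{Region}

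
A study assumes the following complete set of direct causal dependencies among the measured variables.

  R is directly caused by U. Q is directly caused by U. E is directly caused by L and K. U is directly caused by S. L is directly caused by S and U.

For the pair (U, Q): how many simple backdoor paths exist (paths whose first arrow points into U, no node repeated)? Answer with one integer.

0

A backdoor path from U to Q is any simple undirected path whose first edge points into U (i.e. leaves U via a parent).
Parents of U: {S}.
No simple path from any parent of U reaches Q without revisiting U, so there are no backdoor paths.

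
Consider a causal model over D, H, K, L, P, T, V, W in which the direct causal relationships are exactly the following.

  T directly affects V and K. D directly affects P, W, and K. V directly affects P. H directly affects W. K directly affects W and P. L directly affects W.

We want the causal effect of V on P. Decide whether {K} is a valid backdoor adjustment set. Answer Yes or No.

Backdoor paths from V to P (paths whose first edge points into V):
  P1: V <- T -> K <- D -> P
  P2: V <- T -> K -> P
  P3: V <- T -> K -> W <- D -> P
Condition 1 (no descendant of V in the set): holds — descendants of V are {P}; none are in {K}.
Condition 2 (every backdoor path blocked by {K}):
  P1: open — collider(s) K are conditioned on (or have a conditioned descendant) and no non-collider on the path is in the set.
  P2: blocked at chain node K ∈ conditioning set.
  P3: blocked at chain node K ∈ conditioning set.
{K} does not satisfy the backdoor criterion.

No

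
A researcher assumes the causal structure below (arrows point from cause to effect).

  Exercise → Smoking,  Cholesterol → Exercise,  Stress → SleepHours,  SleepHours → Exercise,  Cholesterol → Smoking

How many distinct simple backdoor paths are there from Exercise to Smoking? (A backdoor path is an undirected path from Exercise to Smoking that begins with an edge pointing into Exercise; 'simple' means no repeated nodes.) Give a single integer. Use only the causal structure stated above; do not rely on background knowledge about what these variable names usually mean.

A backdoor path from Exercise to Smoking is any simple undirected path whose first edge points into Exercise (i.e. leaves Exercise via a parent).
Parents of Exercise: {Cholesterol, SleepHours}.
Enumerating:
  P1: Exercise <- Cholesterol -> Smoking
That exhausts the simple backdoor paths. Count: 1.

1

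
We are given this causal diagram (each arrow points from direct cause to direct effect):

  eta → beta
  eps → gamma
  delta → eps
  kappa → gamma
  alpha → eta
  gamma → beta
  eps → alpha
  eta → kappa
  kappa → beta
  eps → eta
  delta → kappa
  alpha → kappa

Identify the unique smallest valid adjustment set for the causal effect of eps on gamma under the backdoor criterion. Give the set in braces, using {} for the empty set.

{delta}

Variables eligible for adjustment (non-descendants of eps, excluding eps and gamma): {delta}.
Backdoor paths from eps to gamma:
  P1: eps <- delta -> kappa <- alpha -> eta -> beta <- gamma
  P2: eps <- delta -> kappa <- eta -> beta <- gamma
  P3: eps <- delta -> kappa -> gamma
  P4: eps <- delta -> kappa -> beta <- gamma
The empty set is not sufficient: P3 (eps <- delta -> kappa -> gamma) has no collider blocking it and no conditioned non-collider, so it is open.
Try {delta}:
  P1: blocked at fork node delta ∈ conditioning set.
  P2: blocked at fork node delta ∈ conditioning set.
  P3: blocked at fork node delta ∈ conditioning set.
  P4: blocked at fork node delta ∈ conditioning set.
{delta} contains no descendant of eps and blocks every backdoor path.
{delta} is the unique smallest valid adjustment set.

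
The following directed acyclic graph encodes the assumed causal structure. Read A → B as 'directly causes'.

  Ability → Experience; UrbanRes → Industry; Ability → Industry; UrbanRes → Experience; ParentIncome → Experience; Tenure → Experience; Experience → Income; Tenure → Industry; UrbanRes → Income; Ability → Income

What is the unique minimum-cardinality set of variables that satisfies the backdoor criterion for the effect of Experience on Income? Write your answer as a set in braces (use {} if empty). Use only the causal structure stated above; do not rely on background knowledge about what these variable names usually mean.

{Ability, UrbanRes}

Variables eligible for adjustment (non-descendants of Experience, excluding Experience and Income): {Ability, Industry, ParentIncome, Tenure, UrbanRes}.
Backdoor paths from Experience to Income:
  P1: Experience <- Tenure -> Industry <- UrbanRes -> Income
  P2: Experience <- Tenure -> Industry <- Ability -> Income
  P3: Experience <- UrbanRes -> Industry <- Ability -> Income
  P4: Experience <- UrbanRes -> Income
  P5: Experience <- Ability -> Industry <- UrbanRes -> Income
  P6: Experience <- Ability -> Income
The empty set is not sufficient: P4 (Experience <- UrbanRes -> Income) has no collider blocking it and no conditioned non-collider, so it is open.
Try {Ability, UrbanRes}:
  P1: blocked at collider Industry (neither it nor any descendant is in the conditioning set).
  P2: blocked at collider Industry (neither it nor any descendant is in the conditioning set).
  P3: blocked at fork node UrbanRes ∈ conditioning set.
  P4: blocked at fork node UrbanRes ∈ conditioning set.
  P5: blocked at fork node Ability ∈ conditioning set.
  P6: blocked at fork node Ability ∈ conditioning set.
{Ability, UrbanRes} contains no descendant of Experience and blocks every backdoor path.
Every element of {Ability, UrbanRes} is needed (dropping Ability leaves P6 open; dropping UrbanRes leaves P4 open), so no proper subset is valid.
Among all size-2 subsets of the eligible variables, only {Ability, UrbanRes} blocks every backdoor path, so it is the unique smallest valid adjustment set.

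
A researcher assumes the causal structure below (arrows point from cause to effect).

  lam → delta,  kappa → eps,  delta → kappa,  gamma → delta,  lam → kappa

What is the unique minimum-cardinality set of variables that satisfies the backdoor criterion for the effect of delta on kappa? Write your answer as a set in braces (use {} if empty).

Variables eligible for adjustment (non-descendants of delta, excluding delta and kappa): {gamma, lam}.
Backdoor paths from delta to kappa:
  P1: delta <- lam -> kappa
The empty set is not sufficient: P1 (delta <- lam -> kappa) has no collider blocking it and no conditioned non-collider, so it is open.
Try {lam}:
  P1: blocked at fork node lam ∈ conditioning set.
{lam} contains no descendant of delta and blocks every backdoor path.
No other singleton works — e.g. {gamma} leaves P1 open — so {lam} is the unique smallest valid adjustment set.

{lam}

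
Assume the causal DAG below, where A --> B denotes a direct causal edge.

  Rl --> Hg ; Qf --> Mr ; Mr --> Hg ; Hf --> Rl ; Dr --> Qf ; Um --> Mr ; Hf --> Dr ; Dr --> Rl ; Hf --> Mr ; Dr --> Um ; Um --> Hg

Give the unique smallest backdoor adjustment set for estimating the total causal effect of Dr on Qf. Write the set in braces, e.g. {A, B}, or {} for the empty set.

Variables eligible for adjustment (non-descendants of Dr, excluding Dr and Qf): {Hf}.
Backdoor paths from Dr to Qf:
  P1: Dr <- Hf -> Mr <- Qf
  P2: Dr <- Hf -> Rl -> Hg <- Um -> Mr <- Qf
  P3: Dr <- Hf -> Rl -> Hg <- Mr <- Qf
Each backdoor path contains an unconditioned collider, so every path is already blocked with the empty conditioning set:
  P1: blocked at collider Mr (neither it nor any descendant is in the conditioning set).
  P2: blocked at collider Hg (neither it nor any descendant is in the conditioning set).
  P3: blocked at collider Hg (neither it nor any descendant is in the conditioning set).
The empty set is therefore the unique smallest valid set.

{}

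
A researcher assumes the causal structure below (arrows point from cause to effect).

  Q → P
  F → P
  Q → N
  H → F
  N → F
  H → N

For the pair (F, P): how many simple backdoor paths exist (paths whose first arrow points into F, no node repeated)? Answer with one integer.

2

A backdoor path from F to P is any simple undirected path whose first edge points into F (i.e. leaves F via a parent).
Parents of F: {H, N}.
Enumerating:
  P1: F <- H -> N <- Q -> P
  P2: F <- N <- Q -> P
That exhausts the simple backdoor paths. Count: 2.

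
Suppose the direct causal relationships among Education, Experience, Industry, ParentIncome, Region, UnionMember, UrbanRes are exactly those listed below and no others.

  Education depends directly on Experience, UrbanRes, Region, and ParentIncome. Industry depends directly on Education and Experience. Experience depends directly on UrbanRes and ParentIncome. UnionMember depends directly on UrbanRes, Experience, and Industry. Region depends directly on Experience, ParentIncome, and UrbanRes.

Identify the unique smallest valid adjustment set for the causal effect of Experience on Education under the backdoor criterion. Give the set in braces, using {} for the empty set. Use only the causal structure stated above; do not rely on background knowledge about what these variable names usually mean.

Variables eligible for adjustment (non-descendants of Experience, excluding Experience and Education): {ParentIncome, UrbanRes}.
Backdoor paths from Experience to Education:
  P1: Experience <- ParentIncome -> Region <- UrbanRes -> Education
  P2: Experience <- ParentIncome -> Region <- UrbanRes -> UnionMember <- Industry <- Education
  P3: Experience <- ParentIncome -> Region -> Education
  P4: Experience <- ParentIncome -> Education
  P5: Experience <- UrbanRes -> Region <- ParentIncome -> Education
  P6: Experience <- UrbanRes -> Region -> Education
  P7: Experience <- UrbanRes -> Education
  P8: Experience <- UrbanRes -> UnionMember <- Industry <- Education
The empty set is not sufficient: P3 (Experience <- ParentIncome -> Region -> Education) has no collider blocking it and no conditioned non-collider, so it is open.
Try {ParentIncome, UrbanRes}:
  P1: blocked at fork node ParentIncome ∈ conditioning set.
  P2: blocked at fork node ParentIncome ∈ conditioning set.
  P3: blocked at fork node ParentIncome ∈ conditioning set.
  P4: blocked at fork node ParentIncome ∈ conditioning set.
  P5: blocked at fork node UrbanRes ∈ conditioning set.
  P6: blocked at fork node UrbanRes ∈ conditioning set.
  P7: blocked at fork node UrbanRes ∈ conditioning set.
  P8: blocked at fork node UrbanRes ∈ conditioning set.
{ParentIncome, UrbanRes} contains no descendant of Experience and blocks every backdoor path.
Every element of {ParentIncome, UrbanRes} is needed (dropping ParentIncome leaves P3 open; dropping UrbanRes leaves P6 open), so no proper subset is valid.
Among all size-2 subsets of the eligible variables, only {ParentIncome, UrbanRes} blocks every backdoor path, so it is the unique smallest valid adjustment set.

{ParentIncome, UrbanRes}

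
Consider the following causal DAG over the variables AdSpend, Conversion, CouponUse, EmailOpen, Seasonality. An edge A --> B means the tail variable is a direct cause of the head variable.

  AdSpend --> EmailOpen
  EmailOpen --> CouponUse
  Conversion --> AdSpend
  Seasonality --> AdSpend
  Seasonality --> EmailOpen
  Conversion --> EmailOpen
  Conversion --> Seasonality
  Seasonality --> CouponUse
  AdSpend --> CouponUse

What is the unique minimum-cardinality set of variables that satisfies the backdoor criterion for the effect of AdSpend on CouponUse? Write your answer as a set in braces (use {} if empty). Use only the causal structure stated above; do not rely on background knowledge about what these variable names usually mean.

{Conversion, Seasonality}

Variables eligible for adjustment (non-descendants of AdSpend, excluding AdSpend and CouponUse): {Conversion, Seasonality}.
Backdoor paths from AdSpend to CouponUse:
  P1: AdSpend <- Conversion -> Seasonality -> EmailOpen -> CouponUse
  P2: AdSpend <- Conversion -> Seasonality -> CouponUse
  P3: AdSpend <- Conversion -> EmailOpen <- Seasonality -> CouponUse
  P4: AdSpend <- Conversion -> EmailOpen -> CouponUse
  P5: AdSpend <- Seasonality <- Conversion -> EmailOpen -> CouponUse
  P6: AdSpend <- Seasonality -> EmailOpen -> CouponUse
  P7: AdSpend <- Seasonality -> CouponUse
The empty set is not sufficient: P1 (AdSpend <- Conversion -> Seasonality -> EmailOpen -> CouponUse) has no collider blocking it and no conditioned non-collider, so it is open.
Try {Conversion, Seasonality}:
  P1: blocked at fork node Conversion ∈ conditioning set.
  P2: blocked at fork node Conversion ∈ conditioning set.
  P3: blocked at fork node Conversion ∈ conditioning set.
  P4: blocked at fork node Conversion ∈ conditioning set.
  P5: blocked at chain node Seasonality ∈ conditioning set.
  P6: blocked at fork node Seasonality ∈ conditioning set.
  P7: blocked at fork node Seasonality ∈ conditioning set.
{Conversion, Seasonality} contains no descendant of AdSpend and blocks every backdoor path.
Every element of {Conversion, Seasonality} is needed (dropping Conversion leaves P4 open; dropping Seasonality leaves P6 open), so no proper subset is valid.
Among all size-2 subsets of the eligible variables, only {Conversion, Seasonality} blocks every backdoor path, so it is the unique smallest valid adjustment set.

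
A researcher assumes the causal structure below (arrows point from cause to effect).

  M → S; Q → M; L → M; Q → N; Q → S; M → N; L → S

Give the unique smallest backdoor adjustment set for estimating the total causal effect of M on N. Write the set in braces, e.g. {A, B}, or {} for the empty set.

{Q}

Variables eligible for adjustment (non-descendants of M, excluding M and N): {L, Q}.
Backdoor paths from M to N:
  P1: M <- L -> S <- Q -> N
  P2: M <- Q -> N
The empty set is not sufficient: P2 (M <- Q -> N) has no collider blocking it and no conditioned non-collider, so it is open.
Try {Q}:
  P1: blocked at collider S (neither it nor any descendant is in the conditioning set).
  P2: blocked at fork node Q ∈ conditioning set.
{Q} contains no descendant of M and blocks every backdoor path.
No other singleton works — e.g. {L} leaves P2 open — so {Q} is the unique smallest valid adjustment set.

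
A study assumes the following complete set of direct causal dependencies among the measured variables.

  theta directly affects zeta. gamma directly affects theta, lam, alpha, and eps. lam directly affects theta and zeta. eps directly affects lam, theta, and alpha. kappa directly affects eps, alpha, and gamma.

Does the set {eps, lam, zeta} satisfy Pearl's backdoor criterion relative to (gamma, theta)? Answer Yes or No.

No

Backdoor paths from gamma to theta (paths whose first edge points into gamma):
  P1: gamma <- kappa -> eps -> lam -> theta
  P2: gamma <- kappa -> eps -> lam -> zeta <- theta
  P3: gamma <- kappa -> eps -> theta
  P4: gamma <- kappa -> alpha <- eps -> lam -> theta
  P5: gamma <- kappa -> alpha <- eps -> lam -> zeta <- theta
  P6: gamma <- kappa -> alpha <- eps -> theta
Condition 1 (no descendant of gamma in the set): FAILS — eps, lam, and zeta are descendants of gamma.
Condition 2 (every backdoor path blocked by {eps, lam, zeta}):
  P1: blocked at chain node eps ∈ conditioning set.
  P2: blocked at chain node eps ∈ conditioning set.
  P3: blocked at chain node eps ∈ conditioning set.
  P4: blocked at collider alpha (neither it nor any descendant is in the conditioning set).
  P5: blocked at collider alpha (neither it nor any descendant is in the conditioning set).
  P6: blocked at collider alpha (neither it nor any descendant is in the conditioning set).
{eps, lam, zeta} does not satisfy the backdoor criterion.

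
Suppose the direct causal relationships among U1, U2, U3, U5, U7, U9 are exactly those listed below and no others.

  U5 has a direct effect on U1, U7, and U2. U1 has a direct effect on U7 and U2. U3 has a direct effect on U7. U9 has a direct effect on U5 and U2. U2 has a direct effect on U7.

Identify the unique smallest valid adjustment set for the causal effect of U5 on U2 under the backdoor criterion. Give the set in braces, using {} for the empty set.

Variables eligible for adjustment (non-descendants of U5, excluding U5 and U2): {U3, U9}.
Backdoor paths from U5 to U2:
  P1: U5 <- U9 -> U2
The empty set is not sufficient: P1 (U5 <- U9 -> U2) has no collider blocking it and no conditioned non-collider, so it is open.
Try {U9}:
  P1: blocked at fork node U9 ∈ conditioning set.
{U9} contains no descendant of U5 and blocks every backdoor path.
No other singleton works — e.g. {U3} leaves P1 open — so {U9} is the unique smallest valid adjustment set.

{U9}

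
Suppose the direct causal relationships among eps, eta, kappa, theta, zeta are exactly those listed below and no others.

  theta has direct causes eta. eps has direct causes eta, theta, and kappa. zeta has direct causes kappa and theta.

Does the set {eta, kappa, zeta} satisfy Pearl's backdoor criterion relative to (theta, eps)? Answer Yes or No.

Backdoor paths from theta to eps (paths whose first edge points into theta):
  P1: theta <- eta -> eps
Condition 1 (no descendant of theta in the set): FAILS — zeta is a descendant of theta.
Condition 2 (every backdoor path blocked by {eta, kappa, zeta}):
  P1: blocked at fork node eta ∈ conditioning set.
{eta, kappa, zeta} does not satisfy the backdoor criterion.

No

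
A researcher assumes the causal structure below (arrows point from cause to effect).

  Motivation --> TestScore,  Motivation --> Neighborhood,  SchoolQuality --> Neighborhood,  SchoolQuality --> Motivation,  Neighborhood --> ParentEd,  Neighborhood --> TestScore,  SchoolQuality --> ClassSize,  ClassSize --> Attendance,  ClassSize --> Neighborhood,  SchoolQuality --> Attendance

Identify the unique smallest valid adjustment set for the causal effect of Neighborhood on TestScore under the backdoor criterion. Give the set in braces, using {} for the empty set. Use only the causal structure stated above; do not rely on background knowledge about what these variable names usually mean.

Variables eligible for adjustment (non-descendants of Neighborhood, excluding Neighborhood and TestScore): {Attendance, ClassSize, Motivation, SchoolQuality}.
Backdoor paths from Neighborhood to TestScore:
  P1: Neighborhood <- SchoolQuality -> Motivation -> TestScore
  P2: Neighborhood <- ClassSize <- SchoolQuality -> Motivation -> TestScore
  P3: Neighborhood <- ClassSize -> Attendance <- SchoolQuality -> Motivation -> TestScore
  P4: Neighborhood <- Motivation -> TestScore
The empty set is not sufficient: P1 (Neighborhood <- SchoolQuality -> Motivation -> TestScore) has no collider blocking it and no conditioned non-collider, so it is open.
Try {Motivation}:
  P1: blocked at chain node Motivation ∈ conditioning set.
  P2: blocked at chain node Motivation ∈ conditioning set.
  P3: blocked at collider Attendance (neither it nor any descendant is in the conditioning set).
  P4: blocked at fork node Motivation ∈ conditioning set.
{Motivation} contains no descendant of Neighborhood and blocks every backdoor path.
No other singleton works — e.g. {SchoolQuality} leaves P4 open — so {Motivation} is the unique smallest valid adjustment set.

{Motivation}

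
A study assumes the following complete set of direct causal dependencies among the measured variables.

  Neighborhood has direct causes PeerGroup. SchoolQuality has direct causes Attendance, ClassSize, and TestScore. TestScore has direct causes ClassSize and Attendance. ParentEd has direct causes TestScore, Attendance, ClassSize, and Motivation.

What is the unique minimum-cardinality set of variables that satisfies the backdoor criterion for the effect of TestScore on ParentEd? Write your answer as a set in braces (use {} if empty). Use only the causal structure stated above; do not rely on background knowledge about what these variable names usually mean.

Variables eligible for adjustment (non-descendants of TestScore, excluding TestScore and ParentEd): {Attendance, ClassSize, Motivation, Neighborhood, PeerGroup}.
Backdoor paths from TestScore to ParentEd:
  P1: TestScore <- Attendance -> SchoolQuality <- ClassSize -> ParentEd
  P2: TestScore <- Attendance -> ParentEd
  P3: TestScore <- ClassSize -> SchoolQuality <- Attendance -> ParentEd
  P4: TestScore <- ClassSize -> ParentEd
The empty set is not sufficient: P2 (TestScore <- Attendance -> ParentEd) has no collider blocking it and no conditioned non-collider, so it is open.
Try {Attendance, ClassSize}:
  P1: blocked at fork node Attendance ∈ conditioning set.
  P2: blocked at fork node Attendance ∈ conditioning set.
  P3: blocked at fork node ClassSize ∈ conditioning set.
  P4: blocked at fork node ClassSize ∈ conditioning set.
{Attendance, ClassSize} contains no descendant of TestScore and blocks every backdoor path.
Every element of {Attendance, ClassSize} is needed (dropping Attendance leaves P2 open; dropping ClassSize leaves P4 open), so no proper subset is valid.
Among all size-2 subsets of the eligible variables, only {Attendance, ClassSize} blocks every backdoor path, so it is the unique smallest valid adjustment set.

{Attendance, ClassSize}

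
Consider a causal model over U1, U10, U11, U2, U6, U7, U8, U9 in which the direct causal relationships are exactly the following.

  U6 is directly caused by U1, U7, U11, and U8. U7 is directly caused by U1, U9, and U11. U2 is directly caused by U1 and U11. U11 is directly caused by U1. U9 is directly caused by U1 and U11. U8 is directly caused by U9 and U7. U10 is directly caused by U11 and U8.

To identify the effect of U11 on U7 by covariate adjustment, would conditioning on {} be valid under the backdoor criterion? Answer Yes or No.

Backdoor paths from U11 to U7 (paths whose first edge points into U11):
  P1: U11 <- U1 -> U9 -> U7
  P2: U11 <- U1 -> U9 -> U8 <- U7
  P3: U11 <- U1 -> U9 -> U8 -> U6 <- U7
  P4: U11 <- U1 -> U7
  P5: U11 <- U1 -> U6 <- U7
  P6: U11 <- U1 -> U6 <- U8 <- U9 -> U7
  P7: U11 <- U1 -> U6 <- U8 <- U7
Condition 1 (no descendant of U11 in the set): holds — descendants of U11 are {U10, U2, U6, U7, U8, U9}; none are in {}.
Condition 2 (every backdoor path blocked by {}):
  P1: open — no interior node is in the conditioning set.
  P2: blocked at collider U8 (neither it nor any descendant is in the conditioning set).
  P3: blocked at collider U6 (neither it nor any descendant is in the conditioning set).
  P4: open — no interior node is in the conditioning set.
  P5: blocked at collider U6 (neither it nor any descendant is in the conditioning set).
  P6: blocked at collider U6 (neither it nor any descendant is in the conditioning set).
  P7: blocked at collider U6 (neither it nor any descendant is in the conditioning set).
{} does not satisfy the backdoor criterion.

No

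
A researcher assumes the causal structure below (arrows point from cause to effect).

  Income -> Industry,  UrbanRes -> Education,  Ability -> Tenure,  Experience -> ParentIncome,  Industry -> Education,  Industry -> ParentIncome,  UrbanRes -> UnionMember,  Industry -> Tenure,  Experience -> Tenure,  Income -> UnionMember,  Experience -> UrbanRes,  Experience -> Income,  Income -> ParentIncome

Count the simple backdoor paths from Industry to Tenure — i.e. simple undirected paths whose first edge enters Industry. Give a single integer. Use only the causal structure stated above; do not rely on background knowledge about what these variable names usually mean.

3

A backdoor path from Industry to Tenure is any simple undirected path whose first edge points into Industry (i.e. leaves Industry via a parent).
Parents of Industry: {Income}.
Enumerating:
  P1: Industry <- Income <- Experience -> Tenure
  P2: Industry <- Income -> ParentIncome <- Experience -> Tenure
  P3: Industry <- Income -> UnionMember <- UrbanRes <- Experience -> Tenure
That exhausts the simple backdoor paths. Count: 3.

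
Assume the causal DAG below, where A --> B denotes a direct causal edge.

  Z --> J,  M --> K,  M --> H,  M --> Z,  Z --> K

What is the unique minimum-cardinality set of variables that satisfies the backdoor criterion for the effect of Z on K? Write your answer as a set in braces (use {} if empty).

Variables eligible for adjustment (non-descendants of Z, excluding Z and K): {H, M}.
Backdoor paths from Z to K:
  P1: Z <- M -> K
The empty set is not sufficient: P1 (Z <- M -> K) has no collider blocking it and no conditioned non-collider, so it is open.
Try {M}:
  P1: blocked at fork node M ∈ conditioning set.
{M} contains no descendant of Z and blocks every backdoor path.
No other singleton works — e.g. {H} leaves P1 open — so {M} is the unique smallest valid adjustment set.

{M}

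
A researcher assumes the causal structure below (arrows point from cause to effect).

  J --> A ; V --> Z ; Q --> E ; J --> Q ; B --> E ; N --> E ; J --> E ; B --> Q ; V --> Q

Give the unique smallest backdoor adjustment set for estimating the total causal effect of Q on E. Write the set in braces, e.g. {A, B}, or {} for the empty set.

Variables eligible for adjustment (non-descendants of Q, excluding Q and E): {A, B, J, N, V, Z}.
Backdoor paths from Q to E:
  P1: Q <- B -> E
  P2: Q <- J -> E
The empty set is not sufficient: P1 (Q <- B -> E) has no collider blocking it and no conditioned non-collider, so it is open.
Try {B, J}:
  P1: blocked at fork node B ∈ conditioning set.
  P2: blocked at fork node J ∈ conditioning set.
{B, J} contains no descendant of Q and blocks every backdoor path.
Every element of {B, J} is needed (dropping B leaves P1 open; dropping J leaves P2 open), so no proper subset is valid.
Among all size-2 subsets of the eligible variables, only {B, J} blocks every backdoor path, so it is the unique smallest valid adjustment set.

{B, J}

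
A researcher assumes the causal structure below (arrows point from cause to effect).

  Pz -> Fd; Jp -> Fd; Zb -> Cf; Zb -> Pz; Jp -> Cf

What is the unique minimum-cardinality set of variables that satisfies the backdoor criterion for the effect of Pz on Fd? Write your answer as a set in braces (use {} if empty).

{}

Variables eligible for adjustment (non-descendants of Pz, excluding Pz and Fd): {Cf, Jp, Zb}.
Backdoor paths from Pz to Fd:
  P1: Pz <- Zb -> Cf <- Jp -> Fd
Each backdoor path contains an unconditioned collider, so every path is already blocked with the empty conditioning set:
  P1: blocked at collider Cf (neither it nor any descendant is in the conditioning set).
The empty set is therefore the unique smallest valid set.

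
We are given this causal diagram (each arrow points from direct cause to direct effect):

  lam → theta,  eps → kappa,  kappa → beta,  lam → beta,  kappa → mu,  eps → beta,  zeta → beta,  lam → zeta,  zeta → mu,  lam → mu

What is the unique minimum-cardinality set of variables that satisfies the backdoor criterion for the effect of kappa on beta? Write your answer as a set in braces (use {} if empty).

{eps}

Variables eligible for adjustment (non-descendants of kappa, excluding kappa and beta): {eps, lam, theta, zeta}.
Backdoor paths from kappa to beta:
  P1: kappa <- eps -> beta
The empty set is not sufficient: P1 (kappa <- eps -> beta) has no collider blocking it and no conditioned non-collider, so it is open.
Try {eps}:
  P1: blocked at fork node eps ∈ conditioning set.
{eps} contains no descendant of kappa and blocks every backdoor path.
No other singleton works — e.g. {lam} leaves P1 open — so {eps} is the unique smallest valid adjustment set.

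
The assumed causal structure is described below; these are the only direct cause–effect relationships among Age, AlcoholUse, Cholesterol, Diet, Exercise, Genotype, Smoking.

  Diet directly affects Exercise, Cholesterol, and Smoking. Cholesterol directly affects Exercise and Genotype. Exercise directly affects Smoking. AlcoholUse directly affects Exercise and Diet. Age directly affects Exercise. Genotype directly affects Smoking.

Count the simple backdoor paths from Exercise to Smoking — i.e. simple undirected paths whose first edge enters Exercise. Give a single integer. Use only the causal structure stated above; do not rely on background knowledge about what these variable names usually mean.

6

A backdoor path from Exercise to Smoking is any simple undirected path whose first edge points into Exercise (i.e. leaves Exercise via a parent).
Parents of Exercise: {Age, AlcoholUse, Cholesterol, Diet}.
Enumerating:
  P1: Exercise <- AlcoholUse -> Diet -> Cholesterol -> Genotype -> Smoking
  P2: Exercise <- AlcoholUse -> Diet -> Smoking
  P3: Exercise <- Diet -> Cholesterol -> Genotype -> Smoking
  P4: Exercise <- Diet -> Smoking
  P5: Exercise <- Cholesterol <- Diet -> Smoking
  P6: Exercise <- Cholesterol -> Genotype -> Smoking
That exhausts the simple backdoor paths. Count: 6.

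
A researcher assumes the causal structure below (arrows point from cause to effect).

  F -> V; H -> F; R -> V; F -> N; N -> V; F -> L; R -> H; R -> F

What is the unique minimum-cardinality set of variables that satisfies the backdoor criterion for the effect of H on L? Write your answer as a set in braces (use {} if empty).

{R}

Variables eligible for adjustment (non-descendants of H, excluding H and L): {R}.
Backdoor paths from H to L:
  P1: H <- R -> F -> L
  P2: H <- R -> V <- F -> L
  P3: H <- R -> V <- N <- F -> L
The empty set is not sufficient: P1 (H <- R -> F -> L) has no collider blocking it and no conditioned non-collider, so it is open.
Try {R}:
  P1: blocked at fork node R ∈ conditioning set.
  P2: blocked at fork node R ∈ conditioning set.
  P3: blocked at fork node R ∈ conditioning set.
{R} contains no descendant of H and blocks every backdoor path.
{R} is the unique smallest valid adjustment set.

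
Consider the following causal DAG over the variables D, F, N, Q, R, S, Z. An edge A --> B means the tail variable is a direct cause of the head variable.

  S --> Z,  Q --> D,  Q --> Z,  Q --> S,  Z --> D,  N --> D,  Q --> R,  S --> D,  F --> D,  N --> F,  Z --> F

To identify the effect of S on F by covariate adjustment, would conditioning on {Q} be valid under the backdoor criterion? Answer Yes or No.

Yes

Backdoor paths from S to F (paths whose first edge points into S):
  P1: S <- Q -> Z -> F
  P2: S <- Q -> Z -> D <- N -> F
  P3: S <- Q -> Z -> D <- F
  P4: S <- Q -> D <- N -> F
  P5: S <- Q -> D <- Z -> F
  P6: S <- Q -> D <- F
Condition 1 (no descendant of S in the set): holds — descendants of S are {D, F, Z}; none are in {Q}.
Condition 2 (every backdoor path blocked by {Q}):
  P1: blocked at fork node Q ∈ conditioning set.
  P2: blocked at fork node Q ∈ conditioning set.
  P3: blocked at fork node Q ∈ conditioning set.
  P4: blocked at fork node Q ∈ conditioning set.
  P5: blocked at fork node Q ∈ conditioning set.
  P6: blocked at fork node Q ∈ conditioning set.
{Q} satisfies the backdoor criterion.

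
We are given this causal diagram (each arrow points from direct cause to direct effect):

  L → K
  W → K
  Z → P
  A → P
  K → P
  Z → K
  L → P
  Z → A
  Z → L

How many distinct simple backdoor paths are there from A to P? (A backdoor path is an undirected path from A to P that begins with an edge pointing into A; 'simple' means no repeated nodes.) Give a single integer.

A backdoor path from A to P is any simple undirected path whose first edge points into A (i.e. leaves A via a parent).
Parents of A: {Z}.
Enumerating:
  P1: A <- Z -> L -> K -> P
  P2: A <- Z -> L -> P
  P3: A <- Z -> K <- L -> P
  P4: A <- Z -> K -> P
  P5: A <- Z -> P
That exhausts the simple backdoor paths. Count: 5.

5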